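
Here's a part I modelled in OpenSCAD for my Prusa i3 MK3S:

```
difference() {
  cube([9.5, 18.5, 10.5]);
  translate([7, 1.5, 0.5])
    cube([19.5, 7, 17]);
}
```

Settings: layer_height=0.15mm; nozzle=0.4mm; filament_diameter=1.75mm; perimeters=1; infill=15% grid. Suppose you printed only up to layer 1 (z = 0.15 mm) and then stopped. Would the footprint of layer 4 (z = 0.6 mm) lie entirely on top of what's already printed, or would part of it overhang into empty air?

Compare the two slices. At z = 0.15: the cube is present — its section is the full 9.5×18.5 rectangle (area 175.75 mm²); the cube at (7, 1.5) is not intersected at this z (z outside [0.5, 17.5]); Taking the first minus the rest: none of the subtracted shapes is present at this height, so the 9.5×18.5 cube is unchanged — area = 175.75 mm². At z = 0.6: the cube is present — its section is the full 9.5×18.5 rectangle (area 175.75 mm²); the cube at (7, 1.5) is present — its section is the full 19.5×7 rectangle (area 136.50 mm²); Subtracting the remaining from the first: starting from the 9.5×18.5 cube (175.75 mm²), the 19.5×7 cube at (7, 1.5) partially overlaps it — only the 17.50 mm² overlap (of its 136.50 mm²) is removed, clipping the outline — area = 158.25 mm². Checking containment: the cross-section at z = 0.6 is a subset of the cross-section at z = 0.15.

entirely on top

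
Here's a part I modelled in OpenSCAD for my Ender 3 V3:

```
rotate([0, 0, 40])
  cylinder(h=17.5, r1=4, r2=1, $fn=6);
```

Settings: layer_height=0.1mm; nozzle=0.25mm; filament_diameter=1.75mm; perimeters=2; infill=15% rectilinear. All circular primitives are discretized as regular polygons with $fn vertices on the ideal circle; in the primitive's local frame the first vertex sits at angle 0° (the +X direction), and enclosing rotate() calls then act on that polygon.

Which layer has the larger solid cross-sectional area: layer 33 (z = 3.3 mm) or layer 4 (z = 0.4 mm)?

layer 4 (z = 0.4 mm)

Layer 33 (z = 3.3): the cone contributes a regular 6-gon of circumradius 3.434 (interpolated between r1=4 and r2=1 at t=0.189) (area = (6/2)·3.434²·sin(360°/6) = 30.64 mm²); (rotated 40° about Z; rotation is an isometry so areas/perimeters/island counts are preserved). So its area = 30.64 mm². Layer 4 (z = 0.4): the cone contributes a regular 6-gon of circumradius 3.931 (interpolated between r1=4 and r2=1 at t=0.023) (area = (6/2)·3.931²·sin(360°/6) = 40.16 mm²); (rotated 40° about Z; rotation is an isometry so areas/perimeters/island counts are preserved). So its area = 40.16 mm². Layer 4 is larger (40.16 vs 30.64 mm²).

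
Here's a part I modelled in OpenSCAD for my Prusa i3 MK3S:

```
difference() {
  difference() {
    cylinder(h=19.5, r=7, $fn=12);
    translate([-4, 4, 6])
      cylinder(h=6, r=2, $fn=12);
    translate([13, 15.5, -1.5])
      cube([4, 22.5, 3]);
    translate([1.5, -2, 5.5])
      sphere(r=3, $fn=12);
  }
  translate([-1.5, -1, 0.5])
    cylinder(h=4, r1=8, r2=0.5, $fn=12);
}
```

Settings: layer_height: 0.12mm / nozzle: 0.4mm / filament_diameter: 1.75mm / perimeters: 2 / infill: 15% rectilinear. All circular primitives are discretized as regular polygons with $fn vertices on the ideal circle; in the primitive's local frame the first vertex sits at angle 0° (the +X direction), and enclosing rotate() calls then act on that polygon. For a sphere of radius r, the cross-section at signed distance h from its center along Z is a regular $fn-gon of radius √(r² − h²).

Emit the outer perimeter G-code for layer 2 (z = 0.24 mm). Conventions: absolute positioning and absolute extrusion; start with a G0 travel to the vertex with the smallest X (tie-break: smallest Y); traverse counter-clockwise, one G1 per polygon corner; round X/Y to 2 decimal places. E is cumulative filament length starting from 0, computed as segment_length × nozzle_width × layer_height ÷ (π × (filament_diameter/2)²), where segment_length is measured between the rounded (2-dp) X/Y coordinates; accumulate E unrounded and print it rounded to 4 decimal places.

At z = 0.24 mm: the r=7 cylinder gives a regular 12-gon of circumradius 7 (constant along its height); the cylinder at (-4, 4) is not intersected at this z (z outside [6, 12]); the cube at (13, 15.5) (footprint 4×22.5) is included at this height; the sphere at (1.5, -2) does not reach this height (|z−center|=5.260 > r=3); Taking the first minus the rest: starting from the r=7 cylinder, the 4×22.5 cube at (13, 15.5) misses the remaining region (no effect) — 1 connected region; the cone at (-1.5, -1) is absent (z outside [0.5, 4.5]); Taking the first minus the rest: none of the subtracted shapes is present at this height, so that combined region is unchanged — 1 connected region. The outline is a single polygon with 12 vertices. Extrusion per mm of travel: 0.4 × 0.12 / (π × 0.875²) = 0.019956. Accumulating E over each segment gives final E = 0.8676.

G0 X-7.00 Y0.00 Z0.24
G1 X-6.06 Y-3.50 E0.0723
G1 X-3.50 Y-6.06 E0.1446
G1 X0.00 Y-7.00 E0.2169
G1 X3.50 Y-6.06 E0.2892
G1 X6.06 Y-3.50 E0.3615
G1 X7.00 Y0.00 E0.4338
G1 X6.06 Y3.50 E0.5061
G1 X3.50 Y6.06 E0.5784
G1 X0.00 Y7.00 E0.6507
G1 X-3.50 Y6.06 E0.7230
G1 X-6.06 Y3.50 E0.7952
G1 X-7.00 Y0.00 E0.8676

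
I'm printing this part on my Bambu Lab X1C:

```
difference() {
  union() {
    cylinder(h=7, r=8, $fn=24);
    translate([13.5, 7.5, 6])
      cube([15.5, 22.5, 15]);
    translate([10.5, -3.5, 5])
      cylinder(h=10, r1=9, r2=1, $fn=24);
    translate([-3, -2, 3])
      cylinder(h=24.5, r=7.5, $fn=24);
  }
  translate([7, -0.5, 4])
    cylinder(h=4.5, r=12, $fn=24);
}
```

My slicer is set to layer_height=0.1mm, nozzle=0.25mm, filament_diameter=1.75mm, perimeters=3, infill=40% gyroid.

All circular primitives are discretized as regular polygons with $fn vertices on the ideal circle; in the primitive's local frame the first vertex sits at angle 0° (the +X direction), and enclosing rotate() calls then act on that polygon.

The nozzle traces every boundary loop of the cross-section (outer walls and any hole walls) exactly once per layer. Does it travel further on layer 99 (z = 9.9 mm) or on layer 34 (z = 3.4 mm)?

layer 99 (z = 9.9 mm)

Layer 99 (z = 9.9): the cylinder is absent (z outside [0, 7]); the cube at (13.5, 7.5) is present — its section is the full 15.5×22.5 rectangle (perimeter 76.00 mm); the cone at (10.5, -3.5) (r1=9→r2=1) has section circumradius 5.080 here — a regular 24-gon (perimeter = 2·24·5.080·sin(180°/24) = 31.83 mm); the cylinder at (-3, -2): section is a regular 24-gon, circumradius r=7.5 (perimeter = 2·24·7.500·sin(180°/24) = 46.99 mm); Merging all regions: the 3 present regions are separate (no shared area or edge), so areas and boundary lengths simply add and each stays a separate island — boundary = 154.82 mm; the cylinder at (7, -0.5) is absent (z outside [4, 8.5]); After the difference (first − rest): none of the subtracted shapes is present at this height, so that combined region is unchanged — boundary = 154.82 mm. So its perimeter = 154.82 mm. Layer 34 (z = 3.4): the r=8 cylinder contributes a regular 24-gon of circumradius 8 (perimeter = 2·24·8.000·sin(180°/24) = 50.12 mm); the cube at (13.5, 7.5) is absent (z outside [6, 21]); the cone at (10.5, -3.5) is absent (z outside [5, 15]); the cylinder at (-3, -2): section is a regular 24-gon, circumradius r=7.5 (perimeter = 2·24·7.500·sin(180°/24) = 46.99 mm); Merging all regions: the regions partially overlap (shared area 131.13 mm²), so the edge portions inside another operand are dropped and the merged outline is re-measured after clipping — boundary = 55.93 mm; the cylinder at (7, -0.5) is absent (z outside [4, 8.5]); Subtracting the remaining from the first: none of the subtracted shapes is present at this height, so the result so far is unchanged — boundary = 55.93 mm. So its perimeter = 55.93 mm. Layer 99 is larger (154.82 vs 55.93 mm).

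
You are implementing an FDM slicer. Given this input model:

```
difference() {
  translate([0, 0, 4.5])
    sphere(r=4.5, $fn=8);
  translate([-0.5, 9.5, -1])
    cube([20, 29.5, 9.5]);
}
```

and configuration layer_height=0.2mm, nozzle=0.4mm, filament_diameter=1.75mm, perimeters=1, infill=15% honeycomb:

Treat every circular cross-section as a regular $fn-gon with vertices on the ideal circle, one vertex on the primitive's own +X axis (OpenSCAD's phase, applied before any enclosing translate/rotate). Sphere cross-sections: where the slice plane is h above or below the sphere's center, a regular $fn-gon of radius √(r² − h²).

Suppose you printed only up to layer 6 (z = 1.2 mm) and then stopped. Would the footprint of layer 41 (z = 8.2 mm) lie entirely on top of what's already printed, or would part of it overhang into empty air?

entirely on top

Compare the two slices. At z = 1.2: the r=4.5 sphere contributes a regular 8-gon of circumradius √(4.5²−3.3²) = 3.059 (area = (8/2)·3.059²·sin(360°/8) = 26.47 mm²); the cube at (-0.5, 9.5) (footprint 20×29.5) is included at this height (area 590.00 mm²); Taking the first minus the rest: starting from the r=4.5 sphere (26.47 mm²), the 20×29.5 cube at (-0.5, 9.5) misses the remaining region (no effect) — area = 26.47 mm². At z = 8.2: the sphere: section is a regular 8-gon, circumradius = √(r²−h²) = √(4.5²−3.7²) = 2.561 (area = (8/2)·2.561²·sin(360°/8) = 18.55 mm²); the 20×29.5 cube at (-0.5, 9.5) contributes its full rectangle (area 590.00 mm²); After the difference (first − rest): starting from the r=4.5 sphere (18.55 mm²), the 20×29.5 cube at (-0.5, 9.5) misses the remaining region (no effect) — area = 18.55 mm². Checking containment: the cross-section at z = 8.2 is a subset of the cross-section at z = 1.2.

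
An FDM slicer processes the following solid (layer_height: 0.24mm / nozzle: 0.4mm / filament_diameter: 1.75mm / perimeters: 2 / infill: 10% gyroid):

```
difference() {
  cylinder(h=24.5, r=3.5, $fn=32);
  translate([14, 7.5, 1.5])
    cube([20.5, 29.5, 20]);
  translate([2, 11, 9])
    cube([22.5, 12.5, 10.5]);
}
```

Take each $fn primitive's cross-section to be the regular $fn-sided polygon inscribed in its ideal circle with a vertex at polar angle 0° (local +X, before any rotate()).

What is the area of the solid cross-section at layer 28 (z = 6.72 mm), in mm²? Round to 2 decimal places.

At z = 6.72 mm: the r=3.5 cylinder gives a regular 32-gon of circumradius 3.5 (constant along its height) (area = (32/2)·3.500²·sin(360°/32) = 38.24 mm²); the 20.5×29.5 cube at (14, 7.5) contributes its full rectangle (area 604.75 mm²); the cube at (2, 11) is absent (z outside [9, 19.5]); Taking the first minus the rest: starting from the r=3.5 cylinder (38.24 mm²), the 20.5×29.5 cube at (14, 7.5) misses the remaining region (no effect) — area = 38.24 mm². Overall, the cross-section is a single solid region. Net area = 38.24 mm².

38.24 mm²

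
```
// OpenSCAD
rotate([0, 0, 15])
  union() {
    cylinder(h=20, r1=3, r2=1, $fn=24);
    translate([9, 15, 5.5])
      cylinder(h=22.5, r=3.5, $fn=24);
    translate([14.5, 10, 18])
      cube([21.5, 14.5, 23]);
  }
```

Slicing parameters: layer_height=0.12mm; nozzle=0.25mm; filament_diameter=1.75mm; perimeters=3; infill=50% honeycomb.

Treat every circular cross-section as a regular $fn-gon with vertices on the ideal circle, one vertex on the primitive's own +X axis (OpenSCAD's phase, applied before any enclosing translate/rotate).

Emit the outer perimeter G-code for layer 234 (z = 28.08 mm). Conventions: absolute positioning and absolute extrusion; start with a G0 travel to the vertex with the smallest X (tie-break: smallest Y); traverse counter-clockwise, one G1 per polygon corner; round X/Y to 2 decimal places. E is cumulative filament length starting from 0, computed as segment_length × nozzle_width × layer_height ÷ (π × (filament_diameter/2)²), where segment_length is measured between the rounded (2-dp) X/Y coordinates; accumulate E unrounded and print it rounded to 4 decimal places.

G0 X7.66 Y27.42 Z28.08
G1 X11.42 Y13.41 E0.1809
G1 X32.19 Y18.98 E0.4491
G1 X28.43 Y32.98 E0.6299
G1 X7.66 Y27.42 E0.8981

At z = 28.08 mm: the cone is not intersected at this z (z outside [0, 20]); the cylinder at (9, 15) does not reach this height (z outside [5.5, 28]); the cube at (14.5, 10) is present — its section is the full 21.5×14.5 rectangle; Taking the union: only the 21.5×14.5 cube at (14.5, 10) is present, so the union is just that shape — 1 connected region; (whole slice rotated 15° about Z — lengths, areas and connectivity unchanged). The outline is a single polygon with 4 vertices. Extrusion per mm of travel: 0.25 × 0.12 / (π × 0.875²) = 0.012473. Accumulating E over each segment gives final E = 0.8981.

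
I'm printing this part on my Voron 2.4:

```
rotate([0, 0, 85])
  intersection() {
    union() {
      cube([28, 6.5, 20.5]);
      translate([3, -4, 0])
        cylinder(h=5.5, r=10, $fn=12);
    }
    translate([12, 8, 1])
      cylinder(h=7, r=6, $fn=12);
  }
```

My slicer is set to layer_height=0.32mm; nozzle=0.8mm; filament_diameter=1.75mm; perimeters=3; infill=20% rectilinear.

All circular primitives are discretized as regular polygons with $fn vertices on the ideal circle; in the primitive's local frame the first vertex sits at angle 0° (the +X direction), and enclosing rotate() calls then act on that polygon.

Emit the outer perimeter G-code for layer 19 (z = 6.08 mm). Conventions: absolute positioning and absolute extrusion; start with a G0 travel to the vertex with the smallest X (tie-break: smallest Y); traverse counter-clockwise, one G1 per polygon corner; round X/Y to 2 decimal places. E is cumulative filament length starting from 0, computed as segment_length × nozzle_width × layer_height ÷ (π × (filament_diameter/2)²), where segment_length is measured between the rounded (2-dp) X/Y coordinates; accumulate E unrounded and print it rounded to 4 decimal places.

At z = 6.08 mm: the 28×6.5 cube contributes its full rectangle; the cylinder at (3, -4) is not intersected at this z (z outside [0, 5.5]); Merging all regions: only the 28×6.5 cube is present, so the union is just that shape — 1 connected region; the cylinder at (12, 8): section is a regular 12-gon, circumradius r=6; Keeping only the common overlap: the r=6 cylinder at (12, 8) partially overlaps the result so far; clipping to the common part keeps 36.60 mm² — 1 connected region; (whole slice rotated 85° about Z — lengths, areas and connectivity unchanged). The outline is a single polygon with 7 vertices. Extrusion per mm of travel: 0.8 × 0.32 / (π × 0.875²) = 0.106432. Accumulating E over each segment gives final E = 2.8454.

G0 X-5.92 Y6.94 Z6.08
G1 X-4.39 Y7.21 E0.1654
G1 X-2.01 Y9.21 E0.4962
G1 X-0.95 Y12.13 E0.8269
G1 X-1.49 Y15.19 E1.1576
G1 X-3.48 Y17.57 E1.4878
G1 X-4.94 Y18.10 E1.6531
G1 X-5.92 Y6.94 E2.8454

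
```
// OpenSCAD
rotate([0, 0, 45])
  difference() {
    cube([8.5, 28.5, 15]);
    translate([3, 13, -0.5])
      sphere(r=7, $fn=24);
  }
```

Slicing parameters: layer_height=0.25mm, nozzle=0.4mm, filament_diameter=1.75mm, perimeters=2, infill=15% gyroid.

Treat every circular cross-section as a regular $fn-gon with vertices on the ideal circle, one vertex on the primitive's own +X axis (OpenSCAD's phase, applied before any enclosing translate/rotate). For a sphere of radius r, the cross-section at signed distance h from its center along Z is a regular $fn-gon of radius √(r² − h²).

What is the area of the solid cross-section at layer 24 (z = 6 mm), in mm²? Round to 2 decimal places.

221.29 mm²

At z = 6 mm: the 8.5×28.5 cube contributes its full rectangle (area 242.25 mm²); the r=7 sphere at (3, 13) slices to a regular 24-gon of circumradius 2.598 (√(r²−h²) with h=6.5 from center) (area = (24/2)·2.598²·sin(360°/24) = 20.96 mm²); Taking the first minus the rest: starting from the 8.5×28.5 cube (242.25 mm²), the r=7 sphere at (3, 13) lies wholly inside it (removes its full 20.96 mm² and its 16.28 mm outline becomes a hole wall) — area = 221.29 mm²; (whole slice rotated 45° about Z — lengths, areas and connectivity unchanged). Overall, the cross-section is one region with 1 hole. Net area = 221.29 mm².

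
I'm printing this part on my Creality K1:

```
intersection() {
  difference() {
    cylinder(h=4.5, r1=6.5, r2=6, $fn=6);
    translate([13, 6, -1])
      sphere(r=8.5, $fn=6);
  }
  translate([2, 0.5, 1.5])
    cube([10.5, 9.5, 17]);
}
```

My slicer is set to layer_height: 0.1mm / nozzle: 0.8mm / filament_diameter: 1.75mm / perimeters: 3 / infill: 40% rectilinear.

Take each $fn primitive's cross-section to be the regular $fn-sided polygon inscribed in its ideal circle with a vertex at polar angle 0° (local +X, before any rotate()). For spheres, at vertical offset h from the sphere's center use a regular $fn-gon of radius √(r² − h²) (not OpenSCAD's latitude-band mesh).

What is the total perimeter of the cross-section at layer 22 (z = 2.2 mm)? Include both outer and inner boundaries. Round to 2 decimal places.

At z = 2.2 mm: the cone (r1=6.5→r2=6) has section circumradius 6.256 here — a regular 6-gon (perimeter = 2·6·6.256·sin(180°/6) = 37.53 mm); the r=8.5 sphere at (13, 6) slices to a regular 6-gon of circumradius 7.875 (√(r²−h²) with h=3.2 from center) (perimeter = 2·6·7.875·sin(180°/6) = 47.25 mm); Subtracting the remaining from the first: starting from the cone, the r=8.5 sphere at (13, 6) misses the remaining region (no effect) — boundary = 37.53 mm; the cube at (2, 0.5) (footprint 10.5×9.5) is included at this height (perimeter 40.00 mm); Taking the intersection: the 10.5×9.5 cube at (2, 0.5) partially overlaps the result so far; clipping to the common part keeps 12.53 mm² — boundary = 15.69 mm. Overall, the cross-section is a single solid region. Total boundary length (outer) = 15.69 mm.

15.69 mm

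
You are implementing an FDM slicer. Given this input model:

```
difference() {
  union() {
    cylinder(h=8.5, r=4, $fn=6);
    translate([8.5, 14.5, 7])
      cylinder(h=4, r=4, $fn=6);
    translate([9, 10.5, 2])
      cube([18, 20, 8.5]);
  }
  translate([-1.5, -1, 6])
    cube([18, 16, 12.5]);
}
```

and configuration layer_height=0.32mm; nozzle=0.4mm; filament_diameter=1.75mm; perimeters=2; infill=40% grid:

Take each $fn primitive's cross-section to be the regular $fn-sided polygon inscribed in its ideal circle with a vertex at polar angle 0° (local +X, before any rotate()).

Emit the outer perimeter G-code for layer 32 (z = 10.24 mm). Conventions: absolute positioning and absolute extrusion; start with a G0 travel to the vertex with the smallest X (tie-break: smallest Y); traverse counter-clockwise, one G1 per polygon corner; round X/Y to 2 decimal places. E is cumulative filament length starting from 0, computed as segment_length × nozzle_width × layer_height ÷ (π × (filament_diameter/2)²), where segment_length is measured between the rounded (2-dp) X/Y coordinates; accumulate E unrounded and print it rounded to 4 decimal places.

At z = 10.24 mm: the cylinder does not reach this height (z outside [0, 8.5]); the cylinder at (8.5, 14.5): section is a regular 6-gon, circumradius r=4; the cube at (9, 10.5) is present — its section is the full 18×20 rectangle; Merging all regions: the regions partially overlap (shared area 17.32 mm²), so overlapping operands fuse into one piece — 1 connected region; the 18×16 cube at (-1.5, -1) contributes its full rectangle; After the difference (first − rest): starting from the result so far, the 18×16 cube at (-1.5, -1) partially overlaps it — only the 48.05 mm² overlap (of its 288.00 mm²) is removed, clipping the outline — 1 connected region. The outline is a single polygon with 8 vertices. Extrusion per mm of travel: 0.4 × 0.32 / (π × 0.875²) = 0.053216. Accumulating E over each segment gives final E = 4.4259.

G0 X4.79 Y15.00 Z10.24
G1 X16.50 Y15.00 E0.6232
G1 X16.50 Y10.50 E0.8626
G1 X27.00 Y10.50 E1.4214
G1 X27.00 Y30.50 E2.4857
G1 X9.00 Y30.50 E3.4436
G1 X9.00 Y17.96 E4.1110
G1 X6.50 Y17.96 E4.2440
G1 X4.79 Y15.00 E4.4259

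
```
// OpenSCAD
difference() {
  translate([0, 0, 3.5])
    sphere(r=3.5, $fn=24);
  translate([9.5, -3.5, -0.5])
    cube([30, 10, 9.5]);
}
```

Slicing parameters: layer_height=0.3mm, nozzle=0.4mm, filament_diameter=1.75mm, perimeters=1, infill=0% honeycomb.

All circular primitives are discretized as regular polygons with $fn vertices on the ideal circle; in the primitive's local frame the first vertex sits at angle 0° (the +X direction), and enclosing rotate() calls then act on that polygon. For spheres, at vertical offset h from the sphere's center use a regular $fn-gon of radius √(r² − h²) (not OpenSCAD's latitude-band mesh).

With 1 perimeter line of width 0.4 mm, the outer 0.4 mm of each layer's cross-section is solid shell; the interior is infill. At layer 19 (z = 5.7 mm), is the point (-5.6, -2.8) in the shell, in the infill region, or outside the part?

outside

At z = 5.7 mm: the r=3.5 sphere contributes a regular 24-gon of circumradius √(3.5²−2.2²) = 2.722; the cube at (9.5, -3.5) is present — its section is the full 30×10 rectangle; Taking the first minus the rest: starting from the r=3.5 sphere, the 30×10 cube at (9.5, -3.5) misses the remaining region (no effect) — 1 connected region. Overall, the cross-section is a single solid region. The nearest boundary edge runs (-1.92, -1.92)→(-2.36, -1.36); distance from the point to it = 3.55 mm. The point is not inside any of the regions above, so it lies outside the cross-section (3.55 mm from the nearest boundary).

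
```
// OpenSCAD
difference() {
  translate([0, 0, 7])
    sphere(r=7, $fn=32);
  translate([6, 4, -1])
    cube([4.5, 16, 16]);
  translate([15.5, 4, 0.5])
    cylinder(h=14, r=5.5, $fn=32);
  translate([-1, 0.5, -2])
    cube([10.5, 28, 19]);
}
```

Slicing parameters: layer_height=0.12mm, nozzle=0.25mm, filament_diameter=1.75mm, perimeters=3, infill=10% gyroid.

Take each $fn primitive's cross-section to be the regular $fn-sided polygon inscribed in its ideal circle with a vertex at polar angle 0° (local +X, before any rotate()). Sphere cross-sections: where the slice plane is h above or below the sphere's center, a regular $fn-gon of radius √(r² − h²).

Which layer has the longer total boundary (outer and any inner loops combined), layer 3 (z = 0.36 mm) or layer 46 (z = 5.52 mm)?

layer 46 (z = 5.52 mm)

Layer 3 (z = 0.36): the sphere: section is a regular 32-gon, circumradius = √(r²−h²) = √(7²−6.64²) = 2.216 (perimeter = 2·32·2.216·sin(180°/32) = 13.90 mm); the 4.5×16 cube at (6, 4) contributes its full rectangle (perimeter 41.00 mm); the cylinder at (15.5, 4) is absent (z outside [0.5, 14.5]); the 10.5×28 cube at (-1, 0.5) contributes its full rectangle (perimeter 77.00 mm); After the difference (first − rest): starting from the r=7 sphere, the 4.5×16 cube at (6, 4) misses the remaining region (no effect); the 10.5×28 cube at (-1, 0.5) partially overlaps it — only the 4.37 mm² overlap (of its 294.00 mm²) is removed, clipping the outline — boundary = 14.51 mm. So its perimeter = 14.51 mm. Layer 46 (z = 5.52): the sphere: section is a regular 32-gon, circumradius = √(r²−h²) = √(7²−1.48²) = 6.842 (perimeter = 2·32·6.842·sin(180°/32) = 42.92 mm); the cube at (6, 4) is present — its section is the full 4.5×16 rectangle (perimeter 41.00 mm); the r=5.5 cylinder at (15.5, 4) gives a regular 32-gon of circumradius 5.5 (constant along its height) (perimeter = 2·32·5.500·sin(180°/32) = 34.50 mm); the 10.5×28 cube at (-1, 0.5) contributes its full rectangle (perimeter 77.00 mm); Taking the first minus the rest: starting from the r=7 sphere, the 4.5×16 cube at (6, 4) misses the remaining region (no effect); the r=5.5 cylinder at (15.5, 4) misses the remaining region (no effect); the 10.5×28 cube at (-1, 0.5) partially overlaps it — only the 39.41 mm² overlap (of its 294.00 mm²) is removed, clipping the outline — boundary = 45.72 mm. So its perimeter = 45.72 mm. Layer 46 is larger (45.72 vs 14.51 mm).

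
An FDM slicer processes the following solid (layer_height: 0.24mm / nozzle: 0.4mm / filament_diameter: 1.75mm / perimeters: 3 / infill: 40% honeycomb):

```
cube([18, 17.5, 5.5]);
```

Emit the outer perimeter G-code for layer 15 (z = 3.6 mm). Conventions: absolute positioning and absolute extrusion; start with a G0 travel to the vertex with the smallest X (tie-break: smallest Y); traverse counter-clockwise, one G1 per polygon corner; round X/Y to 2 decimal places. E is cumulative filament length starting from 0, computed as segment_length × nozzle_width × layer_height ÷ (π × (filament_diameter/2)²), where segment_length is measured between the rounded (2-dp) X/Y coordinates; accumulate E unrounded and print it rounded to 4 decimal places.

G0 X0.00 Y0.00 Z3.60
G1 X18.00 Y0.00 E0.7184
G1 X18.00 Y17.50 E1.4169
G1 X0.00 Y17.50 E2.1353
G1 X0.00 Y0.00 E2.8338

At z = 3.6 mm: the cube (footprint 18×17.5) is included at this height. The outline is a single polygon with 4 vertices. Extrusion per mm of travel: 0.4 × 0.24 / (π × 0.875²) = 0.039912. Accumulating E over each segment gives final E = 2.8338.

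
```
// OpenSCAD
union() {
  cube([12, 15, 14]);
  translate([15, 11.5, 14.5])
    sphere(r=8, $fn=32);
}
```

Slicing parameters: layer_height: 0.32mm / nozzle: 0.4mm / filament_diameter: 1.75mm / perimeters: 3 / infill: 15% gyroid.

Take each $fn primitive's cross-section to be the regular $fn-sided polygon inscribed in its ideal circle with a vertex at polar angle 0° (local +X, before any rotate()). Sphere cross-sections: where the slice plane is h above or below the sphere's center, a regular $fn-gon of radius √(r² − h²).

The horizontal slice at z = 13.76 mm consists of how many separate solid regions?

1

At z = 13.76 mm: the cube is present — its section is the full 12×15 rectangle; the r=8 sphere at (15, 11.5) contributes a regular 32-gon of circumradius √(8²−0.74²) = 7.966; Combining (union): the regions partially overlap (shared area 42.64 mm²), so overlapping operands fuse into one piece — 1 connected region. The result has 1 disconnected region.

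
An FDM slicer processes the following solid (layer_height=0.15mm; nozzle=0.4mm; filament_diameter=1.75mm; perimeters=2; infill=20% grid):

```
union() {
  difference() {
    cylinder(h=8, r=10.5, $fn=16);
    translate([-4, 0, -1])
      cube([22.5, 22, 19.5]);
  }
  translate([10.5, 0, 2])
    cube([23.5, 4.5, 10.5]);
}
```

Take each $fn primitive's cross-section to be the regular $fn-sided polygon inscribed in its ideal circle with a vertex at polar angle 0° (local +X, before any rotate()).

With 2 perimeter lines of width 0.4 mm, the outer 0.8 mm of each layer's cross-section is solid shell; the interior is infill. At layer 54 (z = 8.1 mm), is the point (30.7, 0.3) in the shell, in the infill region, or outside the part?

shell

At z = 8.1 mm: the cylinder does not reach this height (z outside [0, 8]); the cube at (-4, 0) (footprint 22.5×22) is included at this height; Taking the first minus the rest: the first operand is absent here, so nothing remains; the cube at (10.5, 0) (footprint 23.5×4.5) is included at this height; Merging all regions: only the 23.5×4.5 cube at (10.5, 0) is present, so the union is just that shape — 1 connected region. Overall, the cross-section is a single solid region. The nearest boundary edge runs (10.50, 0.00)→(34.00, 0.00); distance from the point to it = 0.30 mm. The point is inside the cross-section, 0.30 mm from the nearest boundary — within the 0.8 mm shell band (2 × 0.4).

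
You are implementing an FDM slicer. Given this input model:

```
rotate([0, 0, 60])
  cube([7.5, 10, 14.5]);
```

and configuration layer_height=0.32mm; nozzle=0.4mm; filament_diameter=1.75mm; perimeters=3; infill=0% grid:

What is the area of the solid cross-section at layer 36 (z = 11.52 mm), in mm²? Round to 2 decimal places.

75.00 mm²

At z = 11.52 mm: the cube is present — its section is the full 7.5×10 rectangle (area 75.00 mm²); (rotated 60° about Z; rotation is an isometry so areas/perimeters/island counts are preserved). Overall, the cross-section is a single solid region. Net area = 75.00 mm².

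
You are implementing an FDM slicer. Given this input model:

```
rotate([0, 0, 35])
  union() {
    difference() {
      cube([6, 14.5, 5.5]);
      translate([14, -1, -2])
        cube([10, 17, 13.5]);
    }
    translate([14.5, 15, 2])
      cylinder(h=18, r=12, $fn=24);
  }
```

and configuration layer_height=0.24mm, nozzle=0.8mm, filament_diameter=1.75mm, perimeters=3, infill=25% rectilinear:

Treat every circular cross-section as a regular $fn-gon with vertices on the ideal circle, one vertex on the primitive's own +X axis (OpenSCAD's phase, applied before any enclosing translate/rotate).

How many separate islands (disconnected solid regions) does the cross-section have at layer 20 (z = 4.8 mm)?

At z = 4.8 mm: the 6×14.5 cube contributes its full rectangle; the 10×17 cube at (14, -1) contributes its full rectangle; After the difference (first − rest): starting from the 6×14.5 cube, the 10×17 cube at (14, -1) misses the remaining region (no effect) — 1 connected region; the cylinder at (14.5, 15): section is a regular 24-gon, circumradius r=12; Merging all regions: the regions partially overlap (shared area 18.05 mm²), so overlapping operands fuse into one piece — 1 connected region; (rotated 35° about Z; rotation is an isometry so areas/perimeters/island counts are preserved). Overall, the cross-section is a single solid region. Island count = 1.

1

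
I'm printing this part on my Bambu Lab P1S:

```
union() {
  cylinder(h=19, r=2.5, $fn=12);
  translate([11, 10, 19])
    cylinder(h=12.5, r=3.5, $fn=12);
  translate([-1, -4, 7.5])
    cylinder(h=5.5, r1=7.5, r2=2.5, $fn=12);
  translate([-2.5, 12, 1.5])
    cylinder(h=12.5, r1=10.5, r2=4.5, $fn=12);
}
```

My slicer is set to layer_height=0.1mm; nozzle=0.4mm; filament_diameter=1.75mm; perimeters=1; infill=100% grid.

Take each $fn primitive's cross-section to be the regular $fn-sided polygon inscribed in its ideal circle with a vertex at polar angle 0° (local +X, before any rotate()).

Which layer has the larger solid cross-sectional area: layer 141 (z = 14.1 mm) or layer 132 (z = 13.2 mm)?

layer 132 (z = 13.2 mm)

Layer 141 (z = 14.1): the cylinder: section is a regular 12-gon, circumradius r=2.5 (area = (12/2)·2.500²·sin(360°/12) = 18.75 mm²); the cylinder at (11, 10) does not reach this height (z outside [19, 31.5]); the cone at (-1, -4) does not reach this height (z outside [7.5, 13]); the cone at (-2.5, 12) is not intersected at this z (z outside [1.5, 14]); Taking the union: only the r=2.5 cylinder is present, so the union is just that shape — area = 18.75 mm². So its area = 18.75 mm². Layer 132 (z = 13.2): the r=2.5 cylinder contributes a regular 12-gon of circumradius 2.5 (area = (12/2)·2.500²·sin(360°/12) = 18.75 mm²); the cylinder at (11, 10) does not reach this height (z outside [19, 31.5]); the cone at (-1, -4) is not intersected at this z (z outside [7.5, 13]); the cone at (-2.5, 12) contributes a regular 12-gon of circumradius 4.884 (interpolated between r1=10.5 and r2=4.5 at t=0.936) (area = (12/2)·4.884²·sin(360°/12) = 71.56 mm²); Taking the union: the 2 present regions are separate (no shared area or edge), so areas and boundary lengths simply add and each stays a separate island — area = 90.31 mm². So its area = 90.31 mm². Layer 132 is larger (90.31 vs 18.75 mm²).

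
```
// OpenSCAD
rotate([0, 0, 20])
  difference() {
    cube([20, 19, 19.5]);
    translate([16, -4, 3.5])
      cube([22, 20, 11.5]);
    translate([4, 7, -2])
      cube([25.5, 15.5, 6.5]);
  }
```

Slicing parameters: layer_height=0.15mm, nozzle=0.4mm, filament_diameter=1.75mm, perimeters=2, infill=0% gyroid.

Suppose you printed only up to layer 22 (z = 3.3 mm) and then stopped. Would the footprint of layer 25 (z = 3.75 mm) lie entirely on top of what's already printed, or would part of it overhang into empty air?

entirely on top

Compare the two slices. At z = 3.3: the 20×19 cube contributes its full rectangle (area 380.00 mm²); the cube at (16, -4) is absent (z outside [3.5, 15]); the 25.5×15.5 cube at (4, 7) contributes its full rectangle (area 395.25 mm²); Subtracting the remaining from the first: starting from the 20×19 cube (380.00 mm²), the 25.5×15.5 cube at (4, 7) partially overlaps it — only the 192.00 mm² overlap (of its 395.25 mm²) is removed, clipping the outline — area = 188.00 mm²; (whole slice rotated 20° about Z — lengths, areas and connectivity unchanged). At z = 3.75: the cube is present — its section is the full 20×19 rectangle (area 380.00 mm²); the 22×20 cube at (16, -4) contributes its full rectangle (area 440.00 mm²); the 25.5×15.5 cube at (4, 7) contributes its full rectangle (area 395.25 mm²); Taking the first minus the rest: starting from the 20×19 cube (380.00 mm²), the 22×20 cube at (16, -4) partially overlaps it — only the 64.00 mm² overlap (of its 440.00 mm²) is removed, clipping the outline; the 25.5×15.5 cube at (4, 7) partially overlaps it — only the 156.00 mm² overlap (of its 395.25 mm²) is removed, clipping the outline — area = 160.00 mm²; (rotated 20° about Z; rotation is an isometry so areas/perimeters/island counts are preserved). Checking containment: the cross-section at z = 3.75 is a subset of the cross-section at z = 3.3.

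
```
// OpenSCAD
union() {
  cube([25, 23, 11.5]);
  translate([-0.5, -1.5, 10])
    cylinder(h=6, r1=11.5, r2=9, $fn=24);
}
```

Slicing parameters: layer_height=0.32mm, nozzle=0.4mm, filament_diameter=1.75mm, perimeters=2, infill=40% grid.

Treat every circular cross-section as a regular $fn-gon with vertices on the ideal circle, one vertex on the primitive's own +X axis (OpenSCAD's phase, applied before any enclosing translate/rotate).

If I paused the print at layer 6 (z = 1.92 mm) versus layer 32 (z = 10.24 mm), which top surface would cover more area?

layer 32 (z = 10.24 mm)

Layer 6 (z = 1.92): the cube (footprint 25×23) is included at this height (area 575.00 mm²); the cone at (-0.5, -1.5) does not reach this height (z outside [10, 16]); Taking the union: only the 25×23 cube is present, so the union is just that shape — area = 575.00 mm². So its area = 575.00 mm². Layer 32 (z = 10.24): the cube is present — its section is the full 25×23 rectangle (area 575.00 mm²); the cone at (-0.5, -1.5): at t=0.040 of its height the radius interpolates to r₁+(r₂−r₁)t = 11.400, giving a regular 24-gon of that circumradius (area = (24/2)·11.400²·sin(360°/24) = 403.63 mm²); Merging all regions: the regions partially overlap — summed areas 978.63 mm² minus the doubly-counted overlap 79.02 mm² gives 899.61 mm² — area = 899.61 mm². So its area = 899.61 mm². Layer 32 is larger (899.61 vs 575.00 mm²).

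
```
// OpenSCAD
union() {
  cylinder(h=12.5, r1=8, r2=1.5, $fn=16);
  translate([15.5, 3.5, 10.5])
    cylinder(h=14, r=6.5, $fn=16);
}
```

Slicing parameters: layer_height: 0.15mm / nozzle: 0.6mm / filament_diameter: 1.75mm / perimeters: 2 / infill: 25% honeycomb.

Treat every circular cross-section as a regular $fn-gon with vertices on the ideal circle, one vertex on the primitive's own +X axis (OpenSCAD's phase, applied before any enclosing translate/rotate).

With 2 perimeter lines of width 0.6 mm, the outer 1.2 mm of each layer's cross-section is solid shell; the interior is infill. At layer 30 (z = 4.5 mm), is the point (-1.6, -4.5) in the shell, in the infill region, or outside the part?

At z = 4.5 mm: the cone (r1=8→r2=1.5) has section circumradius 5.660 here — a regular 16-gon; the cylinder at (15.5, 3.5) is not intersected at this z (z outside [10.5, 24.5]); Combining (union): only the cone is present, so the union is just that shape — 1 connected region. Overall, the cross-section is a single solid region. The nearest boundary edge runs (-2.17, -5.23)→(-0.00, -5.66); distance from the point to it = 0.83 mm. The point is inside the cross-section, 0.83 mm from the nearest boundary — within the 1.2 mm shell band (2 × 0.6).

shell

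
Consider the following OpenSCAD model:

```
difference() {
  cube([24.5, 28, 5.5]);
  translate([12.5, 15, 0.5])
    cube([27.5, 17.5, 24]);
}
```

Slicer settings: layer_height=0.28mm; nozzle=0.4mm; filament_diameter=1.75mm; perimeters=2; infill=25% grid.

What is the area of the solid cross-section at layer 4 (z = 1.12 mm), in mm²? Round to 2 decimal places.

At z = 1.12 mm: the cube (footprint 24.5×28) is included at this height (area 686.00 mm²); the 27.5×17.5 cube at (12.5, 15) contributes its full rectangle (area 481.25 mm²); Taking the first minus the rest: starting from the 24.5×28 cube (686.00 mm²), the 27.5×17.5 cube at (12.5, 15) partially overlaps it — only the 156.00 mm² overlap (of its 481.25 mm²) is removed, clipping the outline — area = 530.00 mm². Overall, the cross-section is a single solid region. Net area = 530.00 mm².

530.00 mm²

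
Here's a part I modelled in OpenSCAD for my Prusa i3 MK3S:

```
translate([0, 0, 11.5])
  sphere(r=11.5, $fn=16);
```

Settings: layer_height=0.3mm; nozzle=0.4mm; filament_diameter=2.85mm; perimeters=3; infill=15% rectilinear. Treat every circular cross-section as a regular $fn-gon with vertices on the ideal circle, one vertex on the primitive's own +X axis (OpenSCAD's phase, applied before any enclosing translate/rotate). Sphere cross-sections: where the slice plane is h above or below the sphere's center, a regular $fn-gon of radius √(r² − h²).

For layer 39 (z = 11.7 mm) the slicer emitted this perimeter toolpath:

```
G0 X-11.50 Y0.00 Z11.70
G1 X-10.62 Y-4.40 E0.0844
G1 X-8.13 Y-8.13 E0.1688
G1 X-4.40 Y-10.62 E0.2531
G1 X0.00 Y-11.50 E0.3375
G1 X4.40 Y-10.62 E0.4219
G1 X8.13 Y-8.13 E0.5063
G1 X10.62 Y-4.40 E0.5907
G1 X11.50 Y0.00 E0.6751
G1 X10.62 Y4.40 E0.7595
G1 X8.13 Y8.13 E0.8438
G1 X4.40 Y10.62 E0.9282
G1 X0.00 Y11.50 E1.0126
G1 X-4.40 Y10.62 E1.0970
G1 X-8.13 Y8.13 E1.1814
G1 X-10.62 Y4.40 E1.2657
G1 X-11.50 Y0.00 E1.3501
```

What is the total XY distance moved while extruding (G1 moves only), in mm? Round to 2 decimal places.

71.78 mm

Sum the Euclidean lengths of each G1 segment: total = 71.78 mm.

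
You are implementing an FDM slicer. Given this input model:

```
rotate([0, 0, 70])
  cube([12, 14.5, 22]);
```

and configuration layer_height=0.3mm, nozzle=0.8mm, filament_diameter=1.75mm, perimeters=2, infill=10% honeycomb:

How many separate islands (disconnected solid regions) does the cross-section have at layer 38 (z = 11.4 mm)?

At z = 11.4 mm: the cube is present — its section is the full 12×14.5 rectangle; (whole slice rotated 70° about Z — lengths, areas and connectivity unchanged). Overall, the cross-section is a single solid region. Island count = 1.

1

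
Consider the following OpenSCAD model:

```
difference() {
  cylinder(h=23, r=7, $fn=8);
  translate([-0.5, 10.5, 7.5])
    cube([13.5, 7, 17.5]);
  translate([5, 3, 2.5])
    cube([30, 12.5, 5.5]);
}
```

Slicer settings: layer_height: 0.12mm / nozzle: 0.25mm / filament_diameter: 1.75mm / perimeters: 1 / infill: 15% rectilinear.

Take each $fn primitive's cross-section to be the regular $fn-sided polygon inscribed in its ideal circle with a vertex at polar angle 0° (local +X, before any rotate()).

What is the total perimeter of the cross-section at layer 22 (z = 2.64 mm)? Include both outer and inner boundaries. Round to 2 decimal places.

At z = 2.64 mm: the r=7 cylinder contributes a regular 8-gon of circumradius 7 (perimeter = 2·8·7.000·sin(180°/8) = 42.86 mm); the cube at (-0.5, 10.5) is absent (z outside [7.5, 25]); the 30×12.5 cube at (5, 3) contributes its full rectangle (perimeter 85.00 mm); Subtracting the remaining from the first: starting from the r=7 cylinder, the 30×12.5 cube at (5, 3) partially overlaps it — only the 0.69 mm² overlap (of its 375.00 mm²) is removed, clipping the outline — boundary = 43.47 mm. Overall, the cross-section is a single solid region. Total boundary length (outer) = 43.47 mm.

43.47 mm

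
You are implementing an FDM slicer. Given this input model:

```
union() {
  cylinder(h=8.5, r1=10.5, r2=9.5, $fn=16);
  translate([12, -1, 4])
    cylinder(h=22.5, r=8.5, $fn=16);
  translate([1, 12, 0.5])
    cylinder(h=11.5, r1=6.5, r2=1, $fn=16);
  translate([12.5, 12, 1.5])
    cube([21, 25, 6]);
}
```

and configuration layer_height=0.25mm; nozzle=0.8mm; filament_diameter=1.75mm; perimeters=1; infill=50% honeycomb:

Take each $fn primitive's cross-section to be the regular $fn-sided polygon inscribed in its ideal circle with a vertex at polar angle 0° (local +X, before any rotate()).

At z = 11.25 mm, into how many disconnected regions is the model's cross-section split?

At z = 11.25 mm: the cone does not reach this height (z outside [0, 8.5]); the r=8.5 cylinder at (12, -1) gives a regular 16-gon of circumradius 8.5 (constant along its height); the cone at (1, 12) contributes a regular 16-gon of circumradius 1.359 (interpolated between r1=6.5 and r2=1 at t=0.935); the cube at (12.5, 12) is not intersected at this z (z outside [1.5, 7.5]); Taking the union: the 2 present regions are separate (no shared area or edge), so areas and boundary lengths simply add and each stays a separate island — 2 connected regions. The result has 2 disconnected regions.

2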